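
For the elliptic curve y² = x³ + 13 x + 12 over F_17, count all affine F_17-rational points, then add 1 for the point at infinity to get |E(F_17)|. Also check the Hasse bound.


Affine points = {(1, 3), (1, 14), (4, 3), (4, 14), (5, 7), (5, 10), (6, 0), (7, 2), (7, 15), (8, 4), (8, 13), (9, 5), (9, 12), (12, 3), (12, 14), (13, 7), (13, 10), (16, 7), (16, 10)}; affine count = 19; |E(F_17)| = 20.

Discriminant check: Δ ∝ 4a³ + 27b² = 4·13³ + 27·12² = 4·2197 + 27·144 ≡ 11 (mod 17). Nonzero ⇒ E is nonsingular.
For each x ∈ F_17, compute rhs = x³ + 13·x + 12 mod 17, then count y ∈ F_17 with y² ≡ rhs.
  x = 0: rhs = 12, matching y values: none (0 points).
  x = 1: rhs = 9, matching y values: 3, 14 (2 points).
  x = 2: rhs = 12, matching y values: none (0 points).
  x = 3: rhs = 10, matching y values: none (0 points).
  x = 4: rhs = 9, matching y values: 3, 14 (2 points).
  x = 5: rhs = 15, matching y values: 7, 10 (2 points).
  x = 6: rhs = 0, matching y values: 0 (1 points).
  x = 7: rhs = 4, matching y values: 2, 15 (2 points).
  x = 8: rhs = 16, matching y values: 4, 13 (2 points).
  x = 9: rhs = 8, matching y values: 5, 12 (2 points).
  x = 10: rhs = 3, matching y values: none (0 points).
  x = 11: rhs = 7, matching y values: none (0 points).
  x = 12: rhs = 9, matching y values: 3, 14 (2 points).
  x = 13: rhs = 15, matching y values: 7, 10 (2 points).
  x = 14: rhs = 14, matching y values: none (0 points).
  x = 15: rhs = 12, matching y values: none (0 points).
  x = 16: rhs = 15, matching y values: 7, 10 (2 points).
Total affine count: 19.
Full point count |E(F_17)| = 19 + 1 = 20.
Hasse bound: |20 − (17+1)| = |2| = 2 ≤ 2√17 ≈ 8.2462 ✓.


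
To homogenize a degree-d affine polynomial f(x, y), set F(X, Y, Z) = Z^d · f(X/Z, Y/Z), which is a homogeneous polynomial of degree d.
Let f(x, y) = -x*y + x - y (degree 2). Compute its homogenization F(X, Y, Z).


F(X, Y, Z) = -X*Y + X*Z - Y*Z

deg(f) = 2.
Substitute x = X/Z, y = Y/Z into f, then multiply by Z^2.
  monomial -1·x^1·y^1 ↦ -1·X^1·Y^1·Z^0.
  monomial 1·x^1·y^0 ↦ 1·X^1·Y^0·Z^1.
  monomial -1·x^0·y^1 ↦ -1·X^0·Y^1·Z^1.
Collecting: F(X, Y, Z) = -X*Y + X*Z - Y*Z.


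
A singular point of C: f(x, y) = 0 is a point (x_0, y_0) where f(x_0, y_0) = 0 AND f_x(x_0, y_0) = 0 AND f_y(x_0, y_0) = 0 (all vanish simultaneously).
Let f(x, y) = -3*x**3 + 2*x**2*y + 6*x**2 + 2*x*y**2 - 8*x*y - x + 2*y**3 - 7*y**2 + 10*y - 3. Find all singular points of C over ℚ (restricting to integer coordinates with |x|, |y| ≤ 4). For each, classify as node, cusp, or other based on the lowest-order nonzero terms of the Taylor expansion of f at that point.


Singular points: {(1, 1)}; classification: node.

Compute partial derivatives:
  f_x = -9*x**2 + 4*x*y + 12*x + 2*y**2 - 8*y - 1.
  f_y = 2*x**2 + 4*x*y - 8*x + 6*y**2 - 14*y + 10.
Scan x_0 ∈ {−4, ..., 4}. For each x_0, f_y(x_0, y) is a polynomial in y; find its integer roots y ∈ {−4, ..., 4}, then test f_x and f at those candidates.
  x = -4: f_y(-4, y) = 6*y**2 - 30*y + 74; no integer root y with |y| ≤ 4.
  x = -3: f_y(-3, y) = 6*y**2 - 26*y + 52; no integer root y with |y| ≤ 4.
  x = -2: f_y(-2, y) = 6*y**2 - 22*y + 34; no integer root y with |y| ≤ 4.
  x = -1: f_y(-1, y) = 6*y**2 - 18*y + 20; no integer root y with |y| ≤ 4.
  x = 0: f_y(0, y) = 6*y**2 - 14*y + 10; no integer root y with |y| ≤ 4.
  x = 1: f_y(1, y) = 6*y**2 - 10*y + 4; vanishes at y ∈ {1}. (1, 1): f_x = 0, f = 0 — SINGULAR.
  x = 2: f_y(2, y) = 6*y**2 - 6*y + 2; no integer root y with |y| ≤ 4.
  x = 3: f_y(3, y) = 6*y**2 - 2*y + 4; no integer root y with |y| ≤ 4.
  x = 4: f_y(4, y) = 6*y**2 + 2*y + 10; no integer root y with |y| ≤ 4.
Only singular point on the grid: (1, 1).
Classify: substitute x = 1 + u, y = 1 + v and expand: f = -3*u**3 + 2*u**2*v - u**2 + 2*u*v**2 + 2*v**3 + v**2.
No constant or linear terms (consistent with a singular point). Quadratic part: -u**2 + v**2. Cubic part: -3*u**3 + 2*u**2*v + 2*u*v**2 + 2*v**3.
The quadratic part v**2 - u**2 = (v − u)(v + u) splits into two distinct linear factors, so there are two distinct tangent lines y − 1 = ±(x − 1) — this is a node (ordinary double point).
Classification: node.


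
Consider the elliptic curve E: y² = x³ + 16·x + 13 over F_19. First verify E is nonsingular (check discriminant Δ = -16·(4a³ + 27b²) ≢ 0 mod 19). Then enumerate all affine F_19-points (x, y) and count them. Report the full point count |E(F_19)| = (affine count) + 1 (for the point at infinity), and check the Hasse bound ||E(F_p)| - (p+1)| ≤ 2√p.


Affine points = {(1, 7), (1, 12), (5, 3), (5, 16), (8, 8), (8, 11), (11, 0), (13, 9), (13, 10), (14, 6), (14, 13), (17, 7), (17, 12)}; affine count = 13; |E(F_19)| = 14.

Discriminant check: Δ ∝ 4a³ + 27b² = 4·16³ + 27·13² = 4·4096 + 27·169 ≡ 9 (mod 19). Nonzero ⇒ E is nonsingular.
For each x ∈ F_19, compute rhs = x³ + 16·x + 13 mod 19, then count y ∈ F_19 with y² ≡ rhs.
  x = 0: rhs = 13, matching y values: none (0 points).
  x = 1: rhs = 11, matching y values: 7, 12 (2 points).
  x = 2: rhs = 15, matching y values: none (0 points).
  x = 3: rhs = 12, matching y values: none (0 points).
  x = 4: rhs = 8, matching y values: none (0 points).
  x = 5: rhs = 9, matching y values: 3, 16 (2 points).
  x = 6: rhs = 2, matching y values: none (0 points).
  x = 7: rhs = 12, matching y values: none (0 points).
  x = 8: rhs = 7, matching y values: 8, 11 (2 points).
  x = 9: rhs = 12, matching y values: none (0 points).
  x = 10: rhs = 14, matching y values: none (0 points).
  x = 11: rhs = 0, matching y values: 0 (1 points).
  x = 12: rhs = 14, matching y values: none (0 points).
  x = 13: rhs = 5, matching y values: 9, 10 (2 points).
  x = 14: rhs = 17, matching y values: 6, 13 (2 points).
  x = 15: rhs = 18, matching y values: none (0 points).
  x = 16: rhs = 14, matching y values: none (0 points).
  x = 17: rhs = 11, matching y values: 7, 12 (2 points).
  x = 18: rhs = 15, matching y values: none (0 points).
Total affine count: 13.
Full point count |E(F_19)| = 13 + 1 = 14.
Hasse bound: |14 − (19+1)| = |-6| = 6 ≤ 2√19 ≈ 8.7178 ✓.


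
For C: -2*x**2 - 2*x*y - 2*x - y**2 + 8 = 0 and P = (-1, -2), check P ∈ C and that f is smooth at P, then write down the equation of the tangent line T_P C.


Tangent line at P: 6*x + 6*y + 18 = 0.

Step 1: f(-1, -2) = 0, so P lies on C.
Step 2: partial derivatives
  f_x(x, y) = -4*x - 2*y - 2, f_y(x, y) = -2*x - 2*y.
  f_x(P) = 6, f_y(P) = 6 (gradient nonzero, so P is smooth).
Step 3: tangent line at P: 6·(x − -1) + 6·(y − -2) = 0.
Expanding: 6*x + 6*y + 18 = 0.


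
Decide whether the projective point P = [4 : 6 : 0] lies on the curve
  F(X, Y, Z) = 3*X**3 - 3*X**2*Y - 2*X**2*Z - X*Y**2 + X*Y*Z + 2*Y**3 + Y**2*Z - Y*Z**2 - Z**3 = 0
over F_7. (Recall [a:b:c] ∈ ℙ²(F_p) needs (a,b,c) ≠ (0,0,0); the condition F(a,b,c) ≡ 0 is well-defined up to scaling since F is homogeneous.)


F(4,6,0) ≡ 3 (mod 7); P is NOT on the curve.

Evaluate F(4, 6, 0) term-by-term (mod 7).
  3*X**3 ↦ 3·64·1·1 = 192
  -3*X**2*Y ↦ -3·16·6·1 = -288
  -2*X**2*Z ↦ -2·16·1·0 = 0
  -X*Y**2 ↦ -1·4·36·1 = -144
  X*Y*Z ↦ 1·4·6·0 = 0
  2*Y**3 ↦ 2·1·216·1 = 432
  Y**2*Z ↦ 1·1·36·0 = 0
  -Y*Z**2 ↦ -1·1·6·0 = 0
  -Z**3 ↦ -1·1·1·0 = 0
Sum: F(4, 6, 0) = (192) + (-288) + (0) + (-144) + (0) + (432) + (0) + (0) + (0) = 192.
Reducing mod 7: 192 ≡ 3 (mod 7).
Since F(a, b, c) ≡ 3 ≠ 0 (mod 7), P does NOT lie on the curve.


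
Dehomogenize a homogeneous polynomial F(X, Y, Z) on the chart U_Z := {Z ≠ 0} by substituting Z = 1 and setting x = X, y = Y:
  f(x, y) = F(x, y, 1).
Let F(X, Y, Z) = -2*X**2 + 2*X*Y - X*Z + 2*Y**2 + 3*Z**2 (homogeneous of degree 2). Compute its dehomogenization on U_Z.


f(x, y) = -2*x**2 + 2*x*y - x + 2*y**2 + 3

On U_Z we set Z = 1. Each monomial c·X^i·Y^j·Z^k in F becomes c·x^i·y^j·1^k = c·x^i·y^j.
Substituting Z = 1: F(X, Y, 1) = -2*x**2 + 2*x*y - x + 2*y**2 + 3.
Note: deg(f) ≤ deg(F) = 2; strict inequality happens when F is divisible by Z (lost terms).


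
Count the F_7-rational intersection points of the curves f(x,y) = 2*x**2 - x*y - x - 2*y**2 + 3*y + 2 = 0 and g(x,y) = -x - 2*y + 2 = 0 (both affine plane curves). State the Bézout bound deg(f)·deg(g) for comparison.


Common zeros: {(1, 4), (5, 2)}; count = 2; Bézout bound = 2.

deg(f) = 2, deg(g) = 1, so Bézout bound = 2.
Scan x ∈ F_7. For each x, list the y ∈ F_7 with f(x, y) ≡ 0 and those with g(x, y) ≡ 0 (mod 7); the common zeros in that column are the intersection.
  x = 0: f ≡ 0 at y ∈ {2, 3}; g ≡ 0 at y ∈ {1}; common: ∅.
  x = 1: f ≡ 0 at y ∈ {4}; g ≡ 0 at y ∈ {4}; common: {4}.
  x = 2: f ≡ 0 at y ∈ {1, 3}; g ≡ 0 at y ∈ {0}; common: ∅.
  x = 3: f ≡ 0 at y ∈ ∅; g ≡ 0 at y ∈ {3}; common: ∅.
  x = 4: f ≡ 0 at y ∈ ∅; g ≡ 0 at y ∈ {6}; common: ∅.
  x = 5: f ≡ 0 at y ∈ {2, 4}; g ≡ 0 at y ∈ {2}; common: {2}.
  x = 6: f ≡ 0 at y ∈ {1}; g ≡ 0 at y ∈ {5}; common: ∅.
Collecting: common zeros = {(1, 4), (5, 2)}, so the count is 2.
Comparison with the Bézout bound: 2 ≤ 2 = deg(f)·deg(g), as expected for curves with no common component (the bound is attained).


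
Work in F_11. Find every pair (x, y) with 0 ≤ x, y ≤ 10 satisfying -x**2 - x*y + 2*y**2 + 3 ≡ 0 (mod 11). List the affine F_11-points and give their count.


Affine F_11-points: {(0, 2), (0, 9), (2, 3), (2, 9), (5, 0), (5, 8), (6, 0), (6, 3), (9, 2), (9, 8)}; count = 10.

For each of the 121 pairs (x, y) ∈ F_11², evaluate f(x, y) mod 11. Record the zeros.
  x = 0: [0↦3, 1↦5, 2↦0, 3↦10, 4↦2, 5↦9, 6↦9, 7↦2, 8↦10, 9↦0, 10↦5]  zeros at y ∈ {2, 9}
  x = 1: [0↦2, 1↦3, 2↦8, 3↦6, 4↦8, 5↦3, 6↦2, 7↦5, 8↦1, 9↦1, 10↦5]  zeros at y ∈ ∅
  x = 2: [0↦10, 1↦10, 2↦3, 3↦0, 4↦1, 5↦6, 6↦4, 7↦6, 8↦1, 9↦0, 10↦3]  zeros at y ∈ {3, 9}
  x = 3: [0↦5, 1↦4, 2↦7, 3↦3, 4↦3, 5↦7, 6↦4, 7↦5, 8↦10, 9↦8, 10↦10]  zeros at y ∈ ∅
  x = 4: [0↦9, 1↦7, 2↦9, 3↦4, 4↦3, 5↦6, 6↦2, 7↦2, 8↦6, 9↦3, 10↦4]  zeros at y ∈ ∅
  x = 5: [0↦0, 1↦8, 2↦9, 3↦3, 4↦1, 5↦3, 6↦9, 7↦8, 8↦0, 9↦7, 10↦7]  zeros at y ∈ {0, 8}
  x = 6: [0↦0, 1↦7, 2↦7, 3↦0, 4↦8, 5↦9, 6↦3, 7↦1, 8↦3, 9↦9, 10↦8]  zeros at y ∈ {0, 3}
  x = 7: [0↦9, 1↦4, 2↦3, 3↦6, 4↦2, 5↦2, 6↦6, 7↦3, 8↦4, 9↦9, 10↦7]  zeros at y ∈ ∅
  x = 8: [0↦5, 1↦10, 2↦8, 3↦10, 4↦5, 5↦4, 6↦7, 7↦3, 8↦3, 9↦7, 10↦4]  zeros at y ∈ ∅
  x = 9: [0↦10, 1↦3, 2↦0, 3↦1, 4↦6, 5↦4, 6↦6, 7↦1, 8↦0, 9↦3, 10↦10]  zeros at y ∈ {2, 8}
  x = 10: [0↦2, 1↦5, 2↦1, 3↦1, 4↦5, 5↦2, 6↦3, 7↦8, 8↦6, 9↦8, 10↦3]  zeros at y ∈ ∅
Collecting zeros: affine points = {(0, 2), (0, 9), (2, 3), (2, 9), (5, 0), (5, 8), (6, 0), (6, 3), (9, 2), (9, 8)}.
Total count |C(F_11)_aff| = 10.


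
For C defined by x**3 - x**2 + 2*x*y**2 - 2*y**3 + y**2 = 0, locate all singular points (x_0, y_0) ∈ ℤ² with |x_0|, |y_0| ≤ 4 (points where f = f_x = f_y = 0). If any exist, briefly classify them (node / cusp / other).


Singular points: {(0, 0)}; classification: node.

Compute partial derivatives:
  f_x = 3*x**2 - 2*x + 2*y**2.
  f_y = 4*x*y - 6*y**2 + 2*y.
Scan x_0 ∈ {−4, ..., 4}. For each x_0, f_y(x_0, y) is a polynomial in y; find its integer roots y ∈ {−4, ..., 4}, then test f_x and f at those candidates.
  x = -4: f_y(-4, y) = -6*y**2 - 14*y; vanishes at y ∈ {0}. (-4, 0): f_x = 56 ≠ 0.
  x = -3: f_y(-3, y) = -6*y**2 - 10*y; vanishes at y ∈ {0}. (-3, 0): f_x = 33 ≠ 0.
  x = -2: f_y(-2, y) = -6*y**2 - 6*y; vanishes at y ∈ {-1, 0}. (-2, -1): f_x = 18 ≠ 0; (-2, 0): f_x = 16 ≠ 0.
  x = -1: f_y(-1, y) = -6*y**2 - 2*y; vanishes at y ∈ {0}. (-1, 0): f_x = 5 ≠ 0.
  x = 0: f_y(0, y) = -6*y**2 + 2*y; vanishes at y ∈ {0}. (0, 0): f_x = 0, f = 0 — SINGULAR.
  x = 1: f_y(1, y) = -6*y**2 + 6*y; vanishes at y ∈ {0, 1}. (1, 0): f_x = 1 ≠ 0; (1, 1): f_x = 3 ≠ 0.
  x = 2: f_y(2, y) = -6*y**2 + 10*y; vanishes at y ∈ {0}. (2, 0): f_x = 8 ≠ 0.
  x = 3: f_y(3, y) = -6*y**2 + 14*y; vanishes at y ∈ {0}. (3, 0): f_x = 21 ≠ 0.
  x = 4: f_y(4, y) = -6*y**2 + 18*y; vanishes at y ∈ {0, 3}. (4, 0): f_x = 40 ≠ 0; (4, 3): f_x = 58 ≠ 0.
Only singular point on the grid: (0, 0).
Classify: substitute x = 0 + u, y = 0 + v and expand: f = u**3 - u**2 + 2*u*v**2 - 2*v**3 + v**2.
No constant or linear terms (consistent with a singular point). Quadratic part: -u**2 + v**2. Cubic part: u**3 + 2*u*v**2 - 2*v**3.
The quadratic part v**2 - u**2 = (v − u)(v + u) splits into two distinct linear factors, so there are two distinct tangent lines y − 0 = ±(x − 0) — this is a node (ordinary double point).
Classification: node.


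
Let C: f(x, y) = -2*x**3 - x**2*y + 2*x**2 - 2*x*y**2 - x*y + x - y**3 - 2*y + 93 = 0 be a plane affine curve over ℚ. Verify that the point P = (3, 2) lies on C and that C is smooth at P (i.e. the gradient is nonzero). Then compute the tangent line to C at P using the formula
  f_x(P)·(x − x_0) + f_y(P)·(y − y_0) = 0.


Tangent line at P: -63*x - 50*y + 289 = 0.

Step 1: f(3, 2) = 0, so P lies on C.
Step 2: partial derivatives
  f_x(x, y) = -6*x**2 - 2*x*y + 4*x - 2*y**2 - y + 1, f_y(x, y) = -x**2 - 4*x*y - x - 3*y**2 - 2.
  f_x(P) = -63, f_y(P) = -50 (gradient nonzero, so P is smooth).
Step 3: tangent line at P: -63·(x − 3) + -50·(y − 2) = 0.
Expanding: -63*x - 50*y + 289 = 0.


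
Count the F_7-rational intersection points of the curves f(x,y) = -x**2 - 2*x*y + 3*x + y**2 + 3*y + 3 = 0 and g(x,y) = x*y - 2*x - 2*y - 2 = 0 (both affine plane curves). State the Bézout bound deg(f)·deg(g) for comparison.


Common zeros: ∅; count = 0; Bézout bound = 4.

deg(f) = 2, deg(g) = 2, so Bézout bound = 4.
Scan x ∈ F_7. For each x, list the y ∈ F_7 with f(x, y) ≡ 0 and those with g(x, y) ≡ 0 (mod 7); the common zeros in that column are the intersection.
  x = 0: f ≡ 0 at y ∈ {1, 3}; g ≡ 0 at y ∈ {6}; common: ∅.
  x = 1: f ≡ 0 at y ∈ {1, 5}; g ≡ 0 at y ∈ {3}; common: ∅.
  x = 2: f ≡ 0 at y ∈ {2, 6}; g ≡ 0 at y ∈ ∅; common: ∅.
  x = 3: f ≡ 0 at y ∈ {4, 6}; g ≡ 0 at y ∈ {1}; common: ∅.
  x = 4: f ≡ 0 at y ∈ {2, 3}; g ≡ 0 at y ∈ {5}; common: ∅.
  x = 5: f ≡ 0 at y ∈ {0}; g ≡ 0 at y ∈ {4}; common: ∅.
  x = 6: f ≡ 0 at y ∈ {4, 5}; g ≡ 0 at y ∈ {0}; common: ∅.
Collecting: common zeros = ∅, so the count is 0.
Comparison with the Bézout bound: 0 ≤ 4 = deg(f)·deg(g), as expected for curves with no common component (the affine F_7-count falls short of the bound because intersections may lie at infinity, over extension fields, or carry multiplicity).


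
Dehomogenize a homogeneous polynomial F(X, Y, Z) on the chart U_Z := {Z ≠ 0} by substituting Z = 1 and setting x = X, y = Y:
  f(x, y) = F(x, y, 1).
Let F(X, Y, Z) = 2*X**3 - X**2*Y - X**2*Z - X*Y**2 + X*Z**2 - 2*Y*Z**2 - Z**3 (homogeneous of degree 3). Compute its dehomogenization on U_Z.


f(x, y) = 2*x**3 - x**2*y - x**2 - x*y**2 + x - 2*y - 1

On U_Z we set Z = 1. Each monomial c·X^i·Y^j·Z^k in F becomes c·x^i·y^j·1^k = c·x^i·y^j.
Substituting Z = 1: F(X, Y, 1) = 2*x**3 - x**2*y - x**2 - x*y**2 + x - 2*y - 1.
Note: deg(f) ≤ deg(F) = 3; strict inequality happens when F is divisible by Z (lost terms).


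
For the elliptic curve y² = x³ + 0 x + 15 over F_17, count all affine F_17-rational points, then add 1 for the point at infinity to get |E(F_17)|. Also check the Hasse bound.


Affine points = {(0, 7), (0, 10), (1, 4), (1, 13), (3, 5), (3, 12), (5, 2), (5, 15), (7, 1), (7, 16), (8, 0), (9, 8), (9, 9), (12, 3), (12, 14), (13, 6), (13, 11)}; affine count = 17; |E(F_17)| = 18.

Discriminant check: Δ ∝ 4a³ + 27b² = 4·0³ + 27·15² = 4·0 + 27·225 ≡ 6 (mod 17). Nonzero ⇒ E is nonsingular.
For each x ∈ F_17, compute rhs = x³ + 0·x + 15 mod 17, then count y ∈ F_17 with y² ≡ rhs.
  x = 0: rhs = 15, matching y values: 7, 10 (2 points).
  x = 1: rhs = 16, matching y values: 4, 13 (2 points).
  x = 2: rhs = 6, matching y values: none (0 points).
  x = 3: rhs = 8, matching y values: 5, 12 (2 points).
  x = 4: rhs = 11, matching y values: none (0 points).
  x = 5: rhs = 4, matching y values: 2, 15 (2 points).
  x = 6: rhs = 10, matching y values: none (0 points).
  x = 7: rhs = 1, matching y values: 1, 16 (2 points).
  x = 8: rhs = 0, matching y values: 0 (1 points).
  x = 9: rhs = 13, matching y values: 8, 9 (2 points).
  x = 10: rhs = 12, matching y values: none (0 points).
  x = 11: rhs = 3, matching y values: none (0 points).
  x = 12: rhs = 9, matching y values: 3, 14 (2 points).
  x = 13: rhs = 2, matching y values: 6, 11 (2 points).
  x = 14: rhs = 5, matching y values: none (0 points).
  x = 15: rhs = 7, matching y values: none (0 points).
  x = 16: rhs = 14, matching y values: none (0 points).
Total affine count: 17.
Full point count |E(F_17)| = 17 + 1 = 18.
Hasse bound: |18 − (17+1)| = |0| = 0 ≤ 2√17 ≈ 8.2462 ✓.


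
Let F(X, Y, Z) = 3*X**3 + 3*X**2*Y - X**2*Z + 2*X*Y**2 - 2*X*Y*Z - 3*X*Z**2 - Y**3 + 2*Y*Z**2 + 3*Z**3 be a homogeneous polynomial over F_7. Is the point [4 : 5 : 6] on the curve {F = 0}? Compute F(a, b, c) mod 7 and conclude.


F(4,5,6) ≡ 5 (mod 7); P is NOT on the curve.

Evaluate F(4, 5, 6) term-by-term (mod 7).
  3*X**3 ↦ 3·64·1·1 = 192
  3*X**2*Y ↦ 3·16·5·1 = 240
  -X**2*Z ↦ -1·16·1·6 = -96
  2*X*Y**2 ↦ 2·4·25·1 = 200
  -2*X*Y*Z ↦ -2·4·5·6 = -240
  -3*X*Z**2 ↦ -3·4·1·36 = -432
  -Y**3 ↦ -1·1·125·1 = -125
  2*Y*Z**2 ↦ 2·1·5·36 = 360
  3*Z**3 ↦ 3·1·1·216 = 648
Sum: F(4, 5, 6) = (192) + (240) + (-96) + (200) + (-240) + (-432) + (-125) + (360) + (648) = 747.
Reducing mod 7: 747 ≡ 5 (mod 7).
Since F(a, b, c) ≡ 5 ≠ 0 (mod 7), P does NOT lie on the curve.


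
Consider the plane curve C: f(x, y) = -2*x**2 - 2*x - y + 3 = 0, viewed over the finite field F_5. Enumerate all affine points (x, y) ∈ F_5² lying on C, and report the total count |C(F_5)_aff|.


Affine F_5-points: {(0, 3), (1, 4), (2, 1), (3, 4), (4, 3)}; count = 5.

For each of the 25 pairs (x, y) ∈ F_5², evaluate f(x, y) mod 5. Record the zeros.
  x = 0: [0↦3, 1↦2, 2↦1, 3↦0, 4↦4]  zeros at y ∈ {3}
  x = 1: [0↦4, 1↦3, 2↦2, 3↦1, 4↦0]  zeros at y ∈ {4}
  x = 2: [0↦1, 1↦0, 2↦4, 3↦3, 4↦2]  zeros at y ∈ {1}
  x = 3: [0↦4, 1↦3, 2↦2, 3↦1, 4↦0]  zeros at y ∈ {4}
  x = 4: [0↦3, 1↦2, 2↦1, 3↦0, 4↦4]  zeros at y ∈ {3}
Collecting zeros: affine points = {(0, 3), (1, 4), (2, 1), (3, 4), (4, 3)}.
Total count |C(F_5)_aff| = 5.


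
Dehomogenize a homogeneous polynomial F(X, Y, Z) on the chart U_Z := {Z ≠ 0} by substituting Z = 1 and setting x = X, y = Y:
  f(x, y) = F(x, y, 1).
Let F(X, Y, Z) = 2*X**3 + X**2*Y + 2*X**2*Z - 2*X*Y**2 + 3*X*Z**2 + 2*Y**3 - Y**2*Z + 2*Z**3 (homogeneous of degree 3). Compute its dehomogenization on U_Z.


f(x, y) = 2*x**3 + x**2*y + 2*x**2 - 2*x*y**2 + 3*x + 2*y**3 - y**2 + 2

On U_Z we set Z = 1. Each monomial c·X^i·Y^j·Z^k in F becomes c·x^i·y^j·1^k = c·x^i·y^j.
Substituting Z = 1: F(X, Y, 1) = 2*x**3 + x**2*y + 2*x**2 - 2*x*y**2 + 3*x + 2*y**3 - y**2 + 2.
Note: deg(f) ≤ deg(F) = 3; strict inequality happens when F is divisible by Z (lost terms).


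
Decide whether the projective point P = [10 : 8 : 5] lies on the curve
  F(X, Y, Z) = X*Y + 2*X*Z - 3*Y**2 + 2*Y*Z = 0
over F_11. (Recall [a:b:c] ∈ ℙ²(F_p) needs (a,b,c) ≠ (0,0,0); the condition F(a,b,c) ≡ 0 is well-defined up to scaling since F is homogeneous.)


F(10,8,5) ≡ 2 (mod 11); P is NOT on the curve.

Evaluate F(10, 8, 5) term-by-term (mod 11).
  X*Y ↦ 1·10·8·1 = 80
  2*X*Z ↦ 2·10·1·5 = 100
  -3*Y**2 ↦ -3·1·64·1 = -192
  2*Y*Z ↦ 2·1·8·5 = 80
Sum: F(10, 8, 5) = (80) + (100) + (-192) + (80) = 68.
Reducing mod 11: 68 ≡ 2 (mod 11).
Since F(a, b, c) ≡ 2 ≠ 0 (mod 11), P does NOT lie on the curve.


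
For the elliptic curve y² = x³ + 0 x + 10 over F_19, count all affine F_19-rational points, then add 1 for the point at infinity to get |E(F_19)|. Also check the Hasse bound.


Affine points = {(1, 7), (1, 12), (4, 6), (4, 13), (6, 6), (6, 13), (7, 7), (7, 12), (8, 3), (8, 16), (9, 6), (9, 13), (11, 7), (11, 12), (12, 3), (12, 16), (18, 3), (18, 16)}; affine count = 18; |E(F_19)| = 19.

Discriminant check: Δ ∝ 4a³ + 27b² = 4·0³ + 27·10² = 4·0 + 27·100 ≡ 2 (mod 19). Nonzero ⇒ E is nonsingular.
For each x ∈ F_19, compute rhs = x³ + 0·x + 10 mod 19, then count y ∈ F_19 with y² ≡ rhs.
  x = 0: rhs = 10, matching y values: none (0 points).
  x = 1: rhs = 11, matching y values: 7, 12 (2 points).
  x = 2: rhs = 18, matching y values: none (0 points).
  x = 3: rhs = 18, matching y values: none (0 points).
  x = 4: rhs = 17, matching y values: 6, 13 (2 points).
  x = 5: rhs = 2, matching y values: none (0 points).
  x = 6: rhs = 17, matching y values: 6, 13 (2 points).
  x = 7: rhs = 11, matching y values: 7, 12 (2 points).
  x = 8: rhs = 9, matching y values: 3, 16 (2 points).
  x = 9: rhs = 17, matching y values: 6, 13 (2 points).
  x = 10: rhs = 3, matching y values: none (0 points).
  x = 11: rhs = 11, matching y values: 7, 12 (2 points).
  x = 12: rhs = 9, matching y values: 3, 16 (2 points).
  x = 13: rhs = 3, matching y values: none (0 points).
  x = 14: rhs = 18, matching y values: none (0 points).
  x = 15: rhs = 3, matching y values: none (0 points).
  x = 16: rhs = 2, matching y values: none (0 points).
  x = 17: rhs = 2, matching y values: none (0 points).
  x = 18: rhs = 9, matching y values: 3, 16 (2 points).
Total affine count: 18.
Full point count |E(F_19)| = 18 + 1 = 19.
Hasse bound: |19 − (19+1)| = |-1| = 1 ≤ 2√19 ≈ 8.7178 ✓.


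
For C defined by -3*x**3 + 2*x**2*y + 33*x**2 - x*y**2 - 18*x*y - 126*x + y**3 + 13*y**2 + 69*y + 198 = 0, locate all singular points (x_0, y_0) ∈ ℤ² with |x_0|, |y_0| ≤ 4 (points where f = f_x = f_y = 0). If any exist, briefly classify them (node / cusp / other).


Singular points: {(3, -3)}; classification: cusp.

Compute partial derivatives:
  f_x = -9*x**2 + 4*x*y + 66*x - y**2 - 18*y - 126.
  f_y = 2*x**2 - 2*x*y - 18*x + 3*y**2 + 26*y + 69.
Scan x_0 ∈ {−4, ..., 4}. For each x_0, f_y(x_0, y) is a polynomial in y; find its integer roots y ∈ {−4, ..., 4}, then test f_x and f at those candidates.
  x = -4: f_y(-4, y) = 3*y**2 + 34*y + 173; no integer root y with |y| ≤ 4.
  x = -3: f_y(-3, y) = 3*y**2 + 32*y + 141; no integer root y with |y| ≤ 4.
  x = -2: f_y(-2, y) = 3*y**2 + 30*y + 113; no integer root y with |y| ≤ 4.
  x = -1: f_y(-1, y) = 3*y**2 + 28*y + 89; no integer root y with |y| ≤ 4.
  x = 0: f_y(0, y) = 3*y**2 + 26*y + 69; no integer root y with |y| ≤ 4.
  x = 1: f_y(1, y) = 3*y**2 + 24*y + 53; no integer root y with |y| ≤ 4.
  x = 2: f_y(2, y) = 3*y**2 + 22*y + 41; no integer root y with |y| ≤ 4.
  x = 3: f_y(3, y) = 3*y**2 + 20*y + 33; vanishes at y ∈ {-3}. (3, -3): f_x = 0, f = 0 — SINGULAR.
  x = 4: f_y(4, y) = 3*y**2 + 18*y + 29; no integer root y with |y| ≤ 4.
Only singular point on the grid: (3, -3).
Classify: substitute x = 3 + u, y = -3 + v and expand: f = -3*u**3 + 2*u**2*v - u*v**2 + v**3 + v**2.
No constant or linear terms (consistent with a singular point). Quadratic part: v**2. Cubic part: -3*u**3 + 2*u**2*v - u*v**2 + v**3.
The quadratic part v**2 is a perfect square, so there is a single (double) tangent line v = 0, i.e. y = -3. Restricting the cubic part to that line (v = 0) leaves -3*u**3 ≠ 0, so f is not divisible by v and the branch is v² ≈ 3*u**3 to lowest order — this is a cusp.
Classification: cusp.


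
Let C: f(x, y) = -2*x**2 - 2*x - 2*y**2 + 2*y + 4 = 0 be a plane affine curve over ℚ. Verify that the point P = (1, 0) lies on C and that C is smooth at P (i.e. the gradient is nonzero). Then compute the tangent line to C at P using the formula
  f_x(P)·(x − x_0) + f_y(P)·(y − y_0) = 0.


Tangent line at P: -6*x + 2*y + 6 = 0.

Step 1: f(1, 0) = 0, so P lies on C.
Step 2: partial derivatives
  f_x(x, y) = -4*x - 2, f_y(x, y) = 2 - 4*y.
  f_x(P) = -6, f_y(P) = 2 (gradient nonzero, so P is smooth).
Step 3: tangent line at P: -6·(x − 1) + 2·(y − 0) = 0.
Expanding: -6*x + 2*y + 6 = 0.


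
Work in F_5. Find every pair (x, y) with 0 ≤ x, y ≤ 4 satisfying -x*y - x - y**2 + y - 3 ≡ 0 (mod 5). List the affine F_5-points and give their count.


Affine F_5-points: {(0, 2), (0, 4), (1, 1), (1, 4), (2, 0), (2, 4), (3, 4), (4, 3), (4, 4)}; count = 9.

For each of the 25 pairs (x, y) ∈ F_5², evaluate f(x, y) mod 5. Record the zeros.
  x = 0: [0↦2, 1↦2, 2↦0, 3↦1, 4↦0]  zeros at y ∈ {2, 4}
  x = 1: [0↦1, 1↦0, 2↦2, 3↦2, 4↦0]  zeros at y ∈ {1, 4}
  x = 2: [0↦0, 1↦3, 2↦4, 3↦3, 4↦0]  zeros at y ∈ {0, 4}
  x = 3: [0↦4, 1↦1, 2↦1, 3↦4, 4↦0]  zeros at y ∈ {4}
  x = 4: [0↦3, 1↦4, 2↦3, 3↦0, 4↦0]  zeros at y ∈ {3, 4}
Collecting zeros: affine points = {(0, 2), (0, 4), (1, 1), (1, 4), (2, 0), (2, 4), (3, 4), (4, 3), (4, 4)}.
Total count |C(F_5)_aff| = 9.


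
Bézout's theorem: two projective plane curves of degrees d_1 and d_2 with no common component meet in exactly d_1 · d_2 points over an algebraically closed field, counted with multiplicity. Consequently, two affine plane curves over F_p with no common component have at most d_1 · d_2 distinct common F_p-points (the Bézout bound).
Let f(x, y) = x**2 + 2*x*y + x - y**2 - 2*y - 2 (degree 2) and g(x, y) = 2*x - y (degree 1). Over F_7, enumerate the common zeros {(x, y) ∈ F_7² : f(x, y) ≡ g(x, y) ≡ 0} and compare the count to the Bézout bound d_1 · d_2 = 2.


Common zeros: ∅; count = 0; Bézout bound = 2.

deg(f) = 2, deg(g) = 1, so Bézout bound = 2.
Scan x ∈ F_7. For each x, list the y ∈ F_7 with f(x, y) ≡ 0 and those with g(x, y) ≡ 0 (mod 7); the common zeros in that column are the intersection.
  x = 0: f ≡ 0 at y ∈ ∅; g ≡ 0 at y ∈ {0}; common: ∅.
  x = 1: f ≡ 0 at y ∈ {0}; g ≡ 0 at y ∈ {2}; common: ∅.
  x = 2: f ≡ 0 at y ∈ ∅; g ≡ 0 at y ∈ {4}; common: ∅.
  x = 3: f ≡ 0 at y ∈ {2}; g ≡ 0 at y ∈ {6}; common: ∅.
  x = 4: f ≡ 0 at y ∈ ∅; g ≡ 0 at y ∈ {1}; common: ∅.
  x = 5: f ≡ 0 at y ∈ {0, 1}; g ≡ 0 at y ∈ {3}; common: ∅.
  x = 6: f ≡ 0 at y ∈ {1, 2}; g ≡ 0 at y ∈ {5}; common: ∅.
Collecting: common zeros = ∅, so the count is 0.
Comparison with the Bézout bound: 0 ≤ 2 = deg(f)·deg(g), as expected for curves with no common component (the affine F_7-count falls short of the bound because intersections may lie at infinity, over extension fields, or carry multiplicity).


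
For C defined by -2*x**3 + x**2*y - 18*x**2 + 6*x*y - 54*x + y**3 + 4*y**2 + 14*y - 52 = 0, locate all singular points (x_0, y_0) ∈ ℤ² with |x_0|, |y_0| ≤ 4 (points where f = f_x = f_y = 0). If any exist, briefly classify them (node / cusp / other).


Singular points: {(-3, -1)}; classification: node.

Compute partial derivatives:
  f_x = -6*x**2 + 2*x*y - 36*x + 6*y - 54.
  f_y = x**2 + 6*x + 3*y**2 + 8*y + 14.
Scan x_0 ∈ {−4, ..., 4}. For each x_0, f_y(x_0, y) is a polynomial in y; find its integer roots y ∈ {−4, ..., 4}, then test f_x and f at those candidates.
  x = -4: f_y(-4, y) = 3*y**2 + 8*y + 6; no integer root y with |y| ≤ 4.
  x = -3: f_y(-3, y) = 3*y**2 + 8*y + 5; vanishes at y ∈ {-1}. (-3, -1): f_x = 0, f = 0 — SINGULAR.
  x = -2: f_y(-2, y) = 3*y**2 + 8*y + 6; no integer root y with |y| ≤ 4.
  x = -1: f_y(-1, y) = 3*y**2 + 8*y + 9; no integer root y with |y| ≤ 4.
  x = 0: f_y(0, y) = 3*y**2 + 8*y + 14; no integer root y with |y| ≤ 4.
  x = 1: f_y(1, y) = 3*y**2 + 8*y + 21; no integer root y with |y| ≤ 4.
  x = 2: f_y(2, y) = 3*y**2 + 8*y + 30; no integer root y with |y| ≤ 4.
  x = 3: f_y(3, y) = 3*y**2 + 8*y + 41; no integer root y with |y| ≤ 4.
  x = 4: f_y(4, y) = 3*y**2 + 8*y + 54; no integer root y with |y| ≤ 4.
Only singular point on the grid: (-3, -1).
Classify: substitute x = -3 + u, y = -1 + v and expand: f = -2*u**3 + u**2*v - u**2 + v**3 + v**2.
No constant or linear terms (consistent with a singular point). Quadratic part: -u**2 + v**2. Cubic part: -2*u**3 + u**2*v + v**3.
The quadratic part v**2 - u**2 = (v − u)(v + u) splits into two distinct linear factors, so there are two distinct tangent lines y − -1 = ±(x − -3) — this is a node (ordinary double point).
Classification: node.


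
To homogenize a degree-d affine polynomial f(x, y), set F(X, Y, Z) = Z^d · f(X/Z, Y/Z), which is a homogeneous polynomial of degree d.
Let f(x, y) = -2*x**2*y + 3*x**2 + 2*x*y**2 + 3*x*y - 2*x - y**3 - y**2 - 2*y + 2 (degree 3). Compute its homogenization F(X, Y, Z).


F(X, Y, Z) = -2*X**2*Y + 3*X**2*Z + 2*X*Y**2 + 3*X*Y*Z - 2*X*Z**2 - Y**3 - Y**2*Z - 2*Y*Z**2 + 2*Z**3

deg(f) = 3.
Substitute x = X/Z, y = Y/Z into f, then multiply by Z^3.
  monomial -2·x^2·y^1 ↦ -2·X^2·Y^1·Z^0.
  monomial 3·x^2·y^0 ↦ 3·X^2·Y^0·Z^1.
  monomial 2·x^1·y^2 ↦ 2·X^1·Y^2·Z^0.
  monomial 3·x^1·y^1 ↦ 3·X^1·Y^1·Z^1.
  monomial -2·x^1·y^0 ↦ -2·X^1·Y^0·Z^2.
  monomial -1·x^0·y^3 ↦ -1·X^0·Y^3·Z^0.
  monomial -1·x^0·y^2 ↦ -1·X^0·Y^2·Z^1.
  monomial -2·x^0·y^1 ↦ -2·X^0·Y^1·Z^2.
  monomial 2·x^0·y^0 ↦ 2·X^0·Y^0·Z^3.
Collecting: F(X, Y, Z) = -2*X**2*Y + 3*X**2*Z + 2*X*Y**2 + 3*X*Y*Z - 2*X*Z**2 - Y**3 - Y**2*Z - 2*Y*Z**2 + 2*Z**3.


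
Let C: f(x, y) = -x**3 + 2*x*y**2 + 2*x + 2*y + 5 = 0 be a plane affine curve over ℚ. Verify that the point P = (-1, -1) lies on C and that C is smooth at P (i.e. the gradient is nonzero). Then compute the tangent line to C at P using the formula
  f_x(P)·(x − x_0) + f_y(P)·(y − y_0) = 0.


Tangent line at P: x + 6*y + 7 = 0.

Step 1: f(-1, -1) = 0, so P lies on C.
Step 2: partial derivatives
  f_x(x, y) = -3*x**2 + 2*y**2 + 2, f_y(x, y) = 4*x*y + 2.
  f_x(P) = 1, f_y(P) = 6 (gradient nonzero, so P is smooth).
Step 3: tangent line at P: 1·(x − -1) + 6·(y − -1) = 0.
Expanding: x + 6*y + 7 = 0.


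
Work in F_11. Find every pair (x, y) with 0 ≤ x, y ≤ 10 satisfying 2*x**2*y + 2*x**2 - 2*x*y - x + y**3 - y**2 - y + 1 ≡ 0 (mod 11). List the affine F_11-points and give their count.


Affine F_11-points: {(0, 1), (0, 10), (1, 6), (2, 9), (4, 7), (5, 5), (5, 9), (6, 5), (7, 6), (8, 0), (9, 0), (9, 1), (10, 7)}; count = 13.

For each of the 121 pairs (x, y) ∈ F_11², evaluate f(x, y) mod 11. Record the zeros.
  x = 0: [0↦1, 1↦0, 2↦3, 3↦5, 4↦1, 5↦8, 6↦10, 7↦2, 8↦1, 9↦2, 10↦0]  zeros at y ∈ {1, 10}
  x = 1: [0↦2, 1↦1, 2↦4, 3↦6, 4↦2, 5↦9, 6↦0, 7↦3, 8↦2, 9↦3, 10↦1]  zeros at y ∈ {6}
  x = 2: [0↦7, 1↦10, 2↦6, 3↦1, 4↦1, 5↦1, 6↦7, 7↦3, 8↦6, 9↦0, 10↦2]  zeros at y ∈ {9}
  x = 3: [0↦5, 1↦5, 2↦9, 3↦1, 4↦9, 5↦6, 6↦9, 7↦2, 8↦2, 9↦4, 10↦3]  zeros at y ∈ ∅
  x = 4: [0↦7, 1↦8, 2↦2, 3↦6, 4↦4, 5↦2, 6↦6, 7↦0, 8↦1, 9↦4, 10↦4]  zeros at y ∈ {7}
  x = 5: [0↦2, 1↦8, 2↦7, 3↦5, 4↦8, 5↦0, 6↦9, 7↦8, 8↦3, 9↦0, 10↦5]  zeros at y ∈ {5, 9}
  x = 6: [0↦1, 1↦5, 2↦2, 3↦9, 4↦10, 5↦0, 6↦7, 7↦4, 8↦8, 9↦3, 10↦6]  zeros at y ∈ {5}
  x = 7: [0↦4, 1↦10, 2↦9, 3↦7, 4↦10, 5↦2, 6↦0, 7↦10, 8↦5, 9↦2, 10↦7]  zeros at y ∈ {6}
  x = 8: [0↦0, 1↦1, 2↦6, 3↦10, 4↦8, 5↦6, 6↦10, 7↦4, 8↦5, 9↦8, 10↦8]  zeros at y ∈ {0}
  x = 9: [0↦0, 1↦0, 2↦4, 3↦7, 4↦4, 5↦1, 6↦4, 7↦8, 8↦8, 9↦10, 10↦9]  zeros at y ∈ {0, 1}
  x = 10: [0↦4, 1↦7, 2↦3, 3↦9, 4↦9, 5↦9, 6↦4, 7↦0, 8↦3, 9↦8, 10↦10]  zeros at y ∈ {7}
Collecting zeros: affine points = {(0, 1), (0, 10), (1, 6), (2, 9), (4, 7), (5, 5), (5, 9), (6, 5), (7, 6), (8, 0), (9, 0), (9, 1), (10, 7)}.
Total count |C(F_11)_aff| = 13.


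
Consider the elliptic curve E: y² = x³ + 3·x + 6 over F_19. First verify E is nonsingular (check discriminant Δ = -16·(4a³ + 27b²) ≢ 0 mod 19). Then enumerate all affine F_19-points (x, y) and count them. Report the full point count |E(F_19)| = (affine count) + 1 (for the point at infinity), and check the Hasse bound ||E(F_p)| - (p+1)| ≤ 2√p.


Affine points = {(0, 5), (0, 14), (2, 1), (2, 18), (3, 2), (3, 17), (4, 5), (4, 14), (7, 3), (7, 16), (13, 0), (15, 5), (15, 14), (17, 7), (17, 12)}; affine count = 15; |E(F_19)| = 16.

Discriminant check: Δ ∝ 4a³ + 27b² = 4·3³ + 27·6² = 4·27 + 27·36 ≡ 16 (mod 19). Nonzero ⇒ E is nonsingular.
For each x ∈ F_19, compute rhs = x³ + 3·x + 6 mod 19, then count y ∈ F_19 with y² ≡ rhs.
  x = 0: rhs = 6, matching y values: 5, 14 (2 points).
  x = 1: rhs = 10, matching y values: none (0 points).
  x = 2: rhs = 1, matching y values: 1, 18 (2 points).
  x = 3: rhs = 4, matching y values: 2, 17 (2 points).
  x = 4: rhs = 6, matching y values: 5, 14 (2 points).
  x = 5: rhs = 13, matching y values: none (0 points).
  x = 6: rhs = 12, matching y values: none (0 points).
  x = 7: rhs = 9, matching y values: 3, 16 (2 points).
  x = 8: rhs = 10, matching y values: none (0 points).
  x = 9: rhs = 2, matching y values: none (0 points).
  x = 10: rhs = 10, matching y values: none (0 points).
  x = 11: rhs = 2, matching y values: none (0 points).
  x = 12: rhs = 3, matching y values: none (0 points).
  x = 13: rhs = 0, matching y values: 0 (1 points).
  x = 14: rhs = 18, matching y values: none (0 points).
  x = 15: rhs = 6, matching y values: 5, 14 (2 points).
  x = 16: rhs = 8, matching y values: none (0 points).
  x = 17: rhs = 11, matching y values: 7, 12 (2 points).
  x = 18: rhs = 2, matching y values: none (0 points).
Total affine count: 15.
Full point count |E(F_19)| = 15 + 1 = 16.
Hasse bound: |16 − (19+1)| = |-4| = 4 ≤ 2√19 ≈ 8.7178 ✓.


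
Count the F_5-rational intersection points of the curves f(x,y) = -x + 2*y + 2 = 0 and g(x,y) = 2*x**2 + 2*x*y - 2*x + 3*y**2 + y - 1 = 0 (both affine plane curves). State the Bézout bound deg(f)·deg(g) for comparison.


Common zeros: {(4, 1)}; count = 1; Bézout bound = 2.

deg(f) = 1, deg(g) = 2, so Bézout bound = 2.
Scan x ∈ F_5. For each x, list the y ∈ F_5 with f(x, y) ≡ 0 and those with g(x, y) ≡ 0 (mod 5); the common zeros in that column are the intersection.
  x = 0: f ≡ 0 at y ∈ {4}; g ≡ 0 at y ∈ ∅; common: ∅.
  x = 1: f ≡ 0 at y ∈ {2}; g ≡ 0 at y ∈ {1, 3}; common: ∅.
  x = 2: f ≡ 0 at y ∈ {0}; g ≡ 0 at y ∈ {2, 3}; common: ∅.
  x = 3: f ≡ 0 at y ∈ {3}; g ≡ 0 at y ∈ ∅; common: ∅.
  x = 4: f ≡ 0 at y ∈ {1}; g ≡ 0 at y ∈ {1}; common: {1}.
Collecting: common zeros = {(4, 1)}, so the count is 1.
Comparison with the Bézout bound: 1 ≤ 2 = deg(f)·deg(g), as expected for curves with no common component (the affine F_5-count falls short of the bound because intersections may lie at infinity, over extension fields, or carry multiplicity).


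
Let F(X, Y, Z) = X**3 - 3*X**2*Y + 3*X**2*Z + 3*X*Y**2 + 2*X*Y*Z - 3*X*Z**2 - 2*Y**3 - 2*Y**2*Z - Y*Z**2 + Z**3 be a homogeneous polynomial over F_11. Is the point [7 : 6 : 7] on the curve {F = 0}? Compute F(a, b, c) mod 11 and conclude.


F(7,6,7) ≡ 6 (mod 11); P is NOT on the curve.

Evaluate F(7, 6, 7) term-by-term (mod 11).
  X**3 ↦ 1·343·1·1 = 343
  -3*X**2*Y ↦ -3·49·6·1 = -882
  3*X**2*Z ↦ 3·49·1·7 = 1029
  3*X*Y**2 ↦ 3·7·36·1 = 756
  2*X*Y*Z ↦ 2·7·6·7 = 588
  -3*X*Z**2 ↦ -3·7·1·49 = -1029
  -2*Y**3 ↦ -2·1·216·1 = -432
  -2*Y**2*Z ↦ -2·1·36·7 = -504
  -Y*Z**2 ↦ -1·1·6·49 = -294
  Z**3 ↦ 1·1·1·343 = 343
Sum: F(7, 6, 7) = (343) + (-882) + (1029) + (756) + (588) + (-1029) + (-432) + (-504) + (-294) + (343) = -82.
Reducing mod 11: -82 ≡ 6 (mod 11).
Since F(a, b, c) ≡ 6 ≠ 0 (mod 11), P does NOT lie on the curve.


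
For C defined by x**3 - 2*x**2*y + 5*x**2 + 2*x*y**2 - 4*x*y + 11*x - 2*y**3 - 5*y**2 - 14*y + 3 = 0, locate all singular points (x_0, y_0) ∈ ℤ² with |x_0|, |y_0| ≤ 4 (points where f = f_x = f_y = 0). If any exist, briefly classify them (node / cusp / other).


Singular points: {(-3, -2)}; classification: cusp.

Compute partial derivatives:
  f_x = 3*x**2 - 4*x*y + 10*x + 2*y**2 - 4*y + 11.
  f_y = -2*x**2 + 4*x*y - 4*x - 6*y**2 - 10*y - 14.
Scan x_0 ∈ {−4, ..., 4}. For each x_0, f_y(x_0, y) is a polynomial in y; find its integer roots y ∈ {−4, ..., 4}, then test f_x and f at those candidates.
  x = -4: f_y(-4, y) = -6*y**2 - 26*y - 30; no integer root y with |y| ≤ 4.
  x = -3: f_y(-3, y) = -6*y**2 - 22*y - 20; vanishes at y ∈ {-2}. (-3, -2): f_x = 0, f = 0 — SINGULAR.
  x = -2: f_y(-2, y) = -6*y**2 - 18*y - 14; no integer root y with |y| ≤ 4.
  x = -1: f_y(-1, y) = -6*y**2 - 14*y - 12; no integer root y with |y| ≤ 4.
  x = 0: f_y(0, y) = -6*y**2 - 10*y - 14; no integer root y with |y| ≤ 4.
  x = 1: f_y(1, y) = -6*y**2 - 6*y - 20; no integer root y with |y| ≤ 4.
  x = 2: f_y(2, y) = -6*y**2 - 2*y - 30; no integer root y with |y| ≤ 4.
  x = 3: f_y(3, y) = -6*y**2 + 2*y - 44; no integer root y with |y| ≤ 4.
  x = 4: f_y(4, y) = -6*y**2 + 6*y - 62; no integer root y with |y| ≤ 4.
Only singular point on the grid: (-3, -2).
Classify: substitute x = -3 + u, y = -2 + v and expand: f = u**3 - 2*u**2*v + 2*u*v**2 - 2*v**3 + v**2.
No constant or linear terms (consistent with a singular point). Quadratic part: v**2. Cubic part: u**3 - 2*u**2*v + 2*u*v**2 - 2*v**3.
The quadratic part v**2 is a perfect square, so there is a single (double) tangent line v = 0, i.e. y = -2. Restricting the cubic part to that line (v = 0) leaves u**3 ≠ 0, so f is not divisible by v and the branch is v² ≈ -u**3 to lowest order — this is a cusp.
Classification: cusp.


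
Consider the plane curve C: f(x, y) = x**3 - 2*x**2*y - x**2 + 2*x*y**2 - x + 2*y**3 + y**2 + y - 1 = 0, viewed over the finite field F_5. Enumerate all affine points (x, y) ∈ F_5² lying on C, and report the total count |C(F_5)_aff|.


Affine F_5-points: {(0, 3), (1, 4), (3, 3), (4, 3)}; count = 4.

For each of the 25 pairs (x, y) ∈ F_5², evaluate f(x, y) mod 5. Record the zeros.
  x = 0: [0↦4, 1↦3, 2↦1, 3↦0, 4↦2]  zeros at y ∈ {3}
  x = 1: [0↦3, 1↦2, 2↦4, 3↦1, 4↦0]  zeros at y ∈ {4}
  x = 2: [0↦1, 1↦1, 2↦3, 3↦4, 4↦1]  zeros at y ∈ ∅
  x = 3: [0↦4, 1↦1, 2↦4, 3↦0, 4↦1]  zeros at y ∈ {3}
  x = 4: [0↦3, 1↦3, 2↦3, 3↦0, 4↦1]  zeros at y ∈ {3}
Collecting zeros: affine points = {(0, 3), (1, 4), (3, 3), (4, 3)}.
Total count |C(F_5)_aff| = 4.


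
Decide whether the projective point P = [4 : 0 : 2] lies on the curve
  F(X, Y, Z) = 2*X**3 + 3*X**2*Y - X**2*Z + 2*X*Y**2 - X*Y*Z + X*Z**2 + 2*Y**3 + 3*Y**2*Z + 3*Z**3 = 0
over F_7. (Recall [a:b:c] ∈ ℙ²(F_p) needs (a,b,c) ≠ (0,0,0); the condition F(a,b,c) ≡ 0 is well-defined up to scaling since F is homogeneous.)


F(4,0,2) ≡ 3 (mod 7); P is NOT on the curve.

Evaluate F(4, 0, 2) term-by-term (mod 7).
  2*X**3 ↦ 2·64·1·1 = 128
  3*X**2*Y ↦ 3·16·0·1 = 0
  -X**2*Z ↦ -1·16·1·2 = -32
  2*X*Y**2 ↦ 2·4·0·1 = 0
  -X*Y*Z ↦ -1·4·0·2 = 0
  X*Z**2 ↦ 1·4·1·4 = 16
  2*Y**3 ↦ 2·1·0·1 = 0
  3*Y**2*Z ↦ 3·1·0·2 = 0
  3*Z**3 ↦ 3·1·1·8 = 24
Sum: F(4, 0, 2) = (128) + (0) + (-32) + (0) + (0) + (16) + (0) + (0) + (24) = 136.
Reducing mod 7: 136 ≡ 3 (mod 7).
Since F(a, b, c) ≡ 3 ≠ 0 (mod 7), P does NOT lie on the curve.


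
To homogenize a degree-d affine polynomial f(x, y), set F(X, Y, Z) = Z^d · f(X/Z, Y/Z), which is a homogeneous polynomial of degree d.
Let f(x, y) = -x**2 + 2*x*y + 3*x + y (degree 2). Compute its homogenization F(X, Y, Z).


F(X, Y, Z) = -X**2 + 2*X*Y + 3*X*Z + Y*Z

deg(f) = 2.
Substitute x = X/Z, y = Y/Z into f, then multiply by Z^2.
  monomial -1·x^2·y^0 ↦ -1·X^2·Y^0·Z^0.
  monomial 2·x^1·y^1 ↦ 2·X^1·Y^1·Z^0.
  monomial 3·x^1·y^0 ↦ 3·X^1·Y^0·Z^1.
  monomial 1·x^0·y^1 ↦ 1·X^0·Y^1·Z^1.
Collecting: F(X, Y, Z) = -X**2 + 2*X*Y + 3*X*Z + Y*Z.


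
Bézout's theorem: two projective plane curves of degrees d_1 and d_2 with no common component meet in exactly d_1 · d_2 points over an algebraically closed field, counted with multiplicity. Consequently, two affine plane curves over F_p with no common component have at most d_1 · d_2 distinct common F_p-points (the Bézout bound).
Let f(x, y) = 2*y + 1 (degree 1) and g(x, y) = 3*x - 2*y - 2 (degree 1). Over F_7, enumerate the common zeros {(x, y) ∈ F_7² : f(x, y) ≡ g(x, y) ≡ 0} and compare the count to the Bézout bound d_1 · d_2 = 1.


Common zeros: {(5, 3)}; count = 1; Bézout bound = 1.

deg(f) = 1, deg(g) = 1, so Bézout bound = 1.
Scan x ∈ F_7. For each x, list the y ∈ F_7 with f(x, y) ≡ 0 and those with g(x, y) ≡ 0 (mod 7); the common zeros in that column are the intersection.
  x = 0: f ≡ 0 at y ∈ {3}; g ≡ 0 at y ∈ {6}; common: ∅.
  x = 1: f ≡ 0 at y ∈ {3}; g ≡ 0 at y ∈ {4}; common: ∅.
  x = 2: f ≡ 0 at y ∈ {3}; g ≡ 0 at y ∈ {2}; common: ∅.
  x = 3: f ≡ 0 at y ∈ {3}; g ≡ 0 at y ∈ {0}; common: ∅.
  x = 4: f ≡ 0 at y ∈ {3}; g ≡ 0 at y ∈ {5}; common: ∅.
  x = 5: f ≡ 0 at y ∈ {3}; g ≡ 0 at y ∈ {3}; common: {3}.
  x = 6: f ≡ 0 at y ∈ {3}; g ≡ 0 at y ∈ {1}; common: ∅.
Collecting: common zeros = {(5, 3)}, so the count is 1.
Comparison with the Bézout bound: 1 ≤ 1 = deg(f)·deg(g), as expected for curves with no common component (the bound is attained).
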